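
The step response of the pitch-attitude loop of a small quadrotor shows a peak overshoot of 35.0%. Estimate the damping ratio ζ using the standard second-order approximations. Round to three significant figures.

ζ ≈ 0.317

ζ = −ln(OS)/√(π² + (ln OS)²). With OS = 0.350, ln OS = −1.050 and ζ = 1.050/3.312 = 0.317.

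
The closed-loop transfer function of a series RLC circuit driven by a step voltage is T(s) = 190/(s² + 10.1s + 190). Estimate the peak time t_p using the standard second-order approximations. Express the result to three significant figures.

Comparing the denominator to s² + 2ζω_n s + ω_n²: ω_n = √190 = 13.8 rad/s, and 2ζω_n = 10.1 so ζ = 10.1/(2·13.8) = 0.366.
ω_d = ω_n√(1−ζ²) = 12.8 rad/s. Then t_p = π/ω_d = 0.245 s.

t_p ≈ 0.245 s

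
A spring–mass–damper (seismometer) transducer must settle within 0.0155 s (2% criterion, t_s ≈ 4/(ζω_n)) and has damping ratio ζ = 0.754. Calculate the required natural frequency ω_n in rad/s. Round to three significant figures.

Rearranging t_s ≈ 4/(ζω_n) gives ω_n = 4/(ζ·t_s) = 4/(0.754 × 0.0155) = 342 rad/s.

ω_n ≈ 342 rad/s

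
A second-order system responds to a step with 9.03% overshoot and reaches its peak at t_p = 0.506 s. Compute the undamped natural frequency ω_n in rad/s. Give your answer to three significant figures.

From the overshoot, ζ = −ln(OS)/√(π²+ln²(OS)) = 0.608.
t_p = π/ω_d ⇒ ω_d = 6.21 rad/s; then ω_n = ω_d/√(1−ζ²) = 7.82 rad/s.

ω_n ≈ 7.82 rad/s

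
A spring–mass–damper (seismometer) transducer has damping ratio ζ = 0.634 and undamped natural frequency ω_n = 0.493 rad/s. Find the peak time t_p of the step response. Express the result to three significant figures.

The damped frequency is ω_d = ω_n√(1−ζ²) = 0.493·√(1−0.402) = 0.381 rad/s.
Peak time t_p = π/ω_d = π/0.381 = 8.24 s.

t_p ≈ 8.24 s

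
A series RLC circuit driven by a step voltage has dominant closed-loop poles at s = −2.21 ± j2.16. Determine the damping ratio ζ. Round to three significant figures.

ζ ≈ 0.715

|pole| = ω_n = √(2.21² + 2.16²) = 3.09 rad/s; ζ = cos θ = σ/ω_n = 0.715.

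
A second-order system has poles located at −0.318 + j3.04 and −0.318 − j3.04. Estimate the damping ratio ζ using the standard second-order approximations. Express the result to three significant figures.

With σ = 0.318, ω_d = 3.04: ω_n = √(σ²+ω_d²) = 3.06 rad/s, ζ = σ/ω_n = 0.104.

ζ ≈ 0.104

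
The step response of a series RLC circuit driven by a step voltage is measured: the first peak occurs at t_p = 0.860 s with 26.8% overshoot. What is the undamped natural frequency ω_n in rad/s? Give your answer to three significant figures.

ζ from %OS: ζ = |ln 0.268|/√(π²+ln²0.268) = 0.387.
t_p = π/ω_d ⇒ ω_d = 3.65 rad/s; then ω_n = ω_d/√(1−ζ²) = 3.96 rad/s.

ω_n ≈ 3.96 rad/s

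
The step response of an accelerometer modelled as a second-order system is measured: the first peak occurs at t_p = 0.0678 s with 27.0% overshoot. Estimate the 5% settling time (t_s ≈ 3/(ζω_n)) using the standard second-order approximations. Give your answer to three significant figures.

t_s ≈ 0.155 s

ζ from %OS: ζ = |ln 0.270|/√(π²+ln²0.270) = 0.385.
From t_p = π/ω_d, ω_d = π/0.0678 = 46.3 rad/s, so ω_n = ω_d/√(1−ζ²) = 50.2 rad/s.
t_s ≈ 3/(ζω_n) = 3/(0.385·50.2) = 0.155 s.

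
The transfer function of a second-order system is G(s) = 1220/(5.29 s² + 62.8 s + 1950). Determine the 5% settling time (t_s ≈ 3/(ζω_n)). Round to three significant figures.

Dividing through by 5.29: denominator becomes s² + 11.87 s + 368.6.
So ω_n = √368.6 = 19.2 rad/s and ζ = 11.87/(2·19.2) = 0.309.
t_s ≈ 3/(ζω_n) = 0.505 s.

t_s ≈ 0.505 s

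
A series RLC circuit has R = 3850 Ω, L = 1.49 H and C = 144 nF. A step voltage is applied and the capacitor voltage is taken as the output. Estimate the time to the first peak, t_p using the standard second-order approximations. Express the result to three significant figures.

t_p ≈ 0.00182 s

For a series RLC circuit (capacitor voltage as output), ω_n = 1/√(LC) = 1/√(1.49 H · 144 nF) = 2160 rad/s.
ζ = (R/2)·√(C/L) = (3850/2)·√(144 nF/1.49 H) = 0.598.
ω_d = 2160·√(1 − 0.598²) = 1730 rad/s. t_p = π/ω_d = 0.00182 s.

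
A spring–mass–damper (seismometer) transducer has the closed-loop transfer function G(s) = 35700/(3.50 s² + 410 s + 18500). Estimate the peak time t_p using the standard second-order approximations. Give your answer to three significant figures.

t_p ≈ 0.0729 s

Dividing through by 3.50: denominator becomes s² + 117.1 s + 5286.
So ω_n = √5286 = 72.7 rad/s and ζ = 117.1/(2·72.7) = 0.806.
ω_d = 72.7·√(1 − 0.806²) = 43.1 rad/s. t_p = π/ω_d = 0.0729 s.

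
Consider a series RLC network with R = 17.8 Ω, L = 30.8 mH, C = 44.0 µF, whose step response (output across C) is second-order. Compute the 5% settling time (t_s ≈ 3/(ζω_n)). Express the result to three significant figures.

For a series RLC circuit (capacitor voltage as output), ω_n = 1/√(LC) = 1/√(30.8 mH · 44.0 µF) = 859 rad/s.
ζ = (R/2)·√(C/L) = (17.8/2)·√(44.0 µF/30.8 mH) = 0.336.
t_s ≈ 3/(ζω_n) = 0.0104 s.

t_s ≈ 0.0104 s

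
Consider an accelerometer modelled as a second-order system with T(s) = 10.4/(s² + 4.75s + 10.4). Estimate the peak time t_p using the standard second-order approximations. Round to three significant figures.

t_p ≈ 1.44 s

ω_n = √10.4 = 3.22 rad/s; ζ = 4.75/(2·3.22) = 0.736.
The damped frequency ω_d = ω_n√(1−ζ²) = 2.18 rad/s. Then t_p = π/ω_d = 1.44 s.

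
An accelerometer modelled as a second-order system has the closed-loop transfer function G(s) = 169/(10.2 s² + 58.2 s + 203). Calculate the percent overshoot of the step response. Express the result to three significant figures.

Dividing through by 10.2: denominator becomes s² + 5.706 s + 19.90.
So ω_n = √19.90 = 4.46 rad/s and ζ = 5.706/(2·4.46) = 0.640.
%OS = 100·exp(−πζ/√(1−ζ²)) = 7.33%.

%OS ≈ 7.33%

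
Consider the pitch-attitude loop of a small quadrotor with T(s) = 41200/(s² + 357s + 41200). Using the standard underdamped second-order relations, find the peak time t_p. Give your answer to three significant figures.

Matching coefficients with s² + 2ζω_n s + ω_n² gives ω_n² = 41200 ⇒ ω_n = 203 rad/s, and ζ = 357/(2ω_n) = 0.879.
ω_d = 203·√(1 − 0.879²) = 96.6 rad/s. Then t_p = π/ω_d = 0.0325 s.

t_p ≈ 0.0325 s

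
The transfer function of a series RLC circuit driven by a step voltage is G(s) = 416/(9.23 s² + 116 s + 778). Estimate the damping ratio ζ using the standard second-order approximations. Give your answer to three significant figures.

Dividing through by 9.23: denominator becomes s² + 12.57 s + 84.29.
So ω_n = √84.29 = 9.18 rad/s and ζ = 12.57/(2·9.18) = 0.684.

ζ ≈ 0.684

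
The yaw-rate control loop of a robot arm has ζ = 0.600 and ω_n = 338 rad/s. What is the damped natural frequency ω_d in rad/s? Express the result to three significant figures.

ω_d = ω_n√(1−ζ²) = 338·√0.640 = 270 rad/s.

ω_d ≈ 270 rad/s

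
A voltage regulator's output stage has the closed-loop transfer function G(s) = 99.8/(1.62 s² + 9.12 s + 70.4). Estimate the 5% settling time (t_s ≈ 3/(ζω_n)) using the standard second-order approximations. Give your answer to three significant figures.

t_s ≈ 1.07 s

Dividing through by 1.62: denominator becomes s² + 5.630 s + 43.46.
So ω_n = √43.46 = 6.59 rad/s and ζ = 5.630/(2·6.59) = 0.427.
t_s ≈ 3/(ζω_n) = 1.07 s.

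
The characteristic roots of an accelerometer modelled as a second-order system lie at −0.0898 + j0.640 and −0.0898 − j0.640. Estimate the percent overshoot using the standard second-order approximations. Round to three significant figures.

|pole| = ω_n = √(0.0898² + 0.640²) = 0.646 rad/s; ζ = cos θ = σ/ω_n = 0.139.
Overshoot: exp(−π·0.139/√(1−0.139²)) = 0.644, i.e. 64.4%.

%OS ≈ 64.4%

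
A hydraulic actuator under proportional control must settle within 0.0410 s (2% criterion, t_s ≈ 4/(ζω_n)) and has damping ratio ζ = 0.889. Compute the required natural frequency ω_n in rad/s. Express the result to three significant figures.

Rearranging t_s ≈ 4/(ζω_n) gives ω_n = 4/(ζ·t_s) = 4/(0.889 × 0.0410) = 110 rad/s.

ω_n ≈ 110 rad/s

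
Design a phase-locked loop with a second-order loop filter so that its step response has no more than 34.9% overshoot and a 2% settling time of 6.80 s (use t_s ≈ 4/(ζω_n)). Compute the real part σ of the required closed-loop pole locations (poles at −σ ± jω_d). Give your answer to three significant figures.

σ ≈ 0.588

The settling-time spec alone fixes σ = ζω_n = 4/t_s = 4/6.80 = 0.588.
(Overshoot then fixes ζ = 0.318 and hence ω_d = σ·√(1−ζ²)/ζ = 1.76 rad/s.)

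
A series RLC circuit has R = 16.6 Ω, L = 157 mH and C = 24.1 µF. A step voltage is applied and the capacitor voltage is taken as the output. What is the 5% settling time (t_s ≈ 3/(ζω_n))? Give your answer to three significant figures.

For a series RLC circuit (capacitor voltage as output), ω_n = 1/√(LC) = 1/√(157 mH · 24.1 µF) = 514 rad/s.
ζ = (R/2)·√(C/L) = (16.6/2)·√(24.1 µF/157 mH) = 0.103.
t_s ≈ 3/(ζω_n) = 0.0567 s.

t_s ≈ 0.0567 s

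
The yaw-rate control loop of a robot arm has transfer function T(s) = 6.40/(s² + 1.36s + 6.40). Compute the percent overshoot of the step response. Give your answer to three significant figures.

%OS ≈ 41.6%

Matching coefficients with s² + 2ζω_n s + ω_n² gives ω_n² = 6.40 ⇒ ω_n = 2.53 rad/s, and ζ = 1.36/(2ω_n) = 0.269.
%OS = 100 e^{−πζ/√(1−ζ²)} with ζ = 0.269 gives 41.6%.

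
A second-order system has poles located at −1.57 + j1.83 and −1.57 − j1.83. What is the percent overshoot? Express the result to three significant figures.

%OS ≈ 6.75%

|pole| = ω_n = √(1.57² + 1.83²) = 2.41 rad/s; ζ = cos θ = σ/ω_n = 0.651.
Overshoot: exp(−π·0.651/√(1−0.651²)) = 0.0675, i.e. 6.75%.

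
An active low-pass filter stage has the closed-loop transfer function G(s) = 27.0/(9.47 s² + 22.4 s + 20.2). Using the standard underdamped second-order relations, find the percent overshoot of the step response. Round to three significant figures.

Dividing through by 9.47: denominator becomes s² + 2.365 s + 2.133.
So ω_n = √2.133 = 1.46 rad/s and ζ = 2.365/(2·1.46) = 0.810.
Overshoot: exp(−π·0.810/√(1−0.810²)) = 0.0131, i.e. 1.31%.

%OS ≈ 1.31%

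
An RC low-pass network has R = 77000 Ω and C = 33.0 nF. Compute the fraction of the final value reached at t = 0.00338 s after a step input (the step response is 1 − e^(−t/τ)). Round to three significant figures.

y/y_∞ ≈ 0.736

τ = RC = 77000 × 33.0 nF = 0.00254 s.
y(t)/y_∞ = 1 − e^(−t/τ) = 1 − e^(−0.00338/0.00254) = 1 − e^(−1.33) = 0.736.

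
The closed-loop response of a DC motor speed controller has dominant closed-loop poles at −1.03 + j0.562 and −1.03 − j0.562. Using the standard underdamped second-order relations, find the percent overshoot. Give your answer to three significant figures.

With σ = 1.03, ω_d = 0.562: ω_n = √(σ²+ω_d²) = 1.17 rad/s, ζ = σ/ω_n = 0.878.
%OS = 100·exp(−πζ/√(1−ζ²)) = 0.316%.

%OS ≈ 0.316%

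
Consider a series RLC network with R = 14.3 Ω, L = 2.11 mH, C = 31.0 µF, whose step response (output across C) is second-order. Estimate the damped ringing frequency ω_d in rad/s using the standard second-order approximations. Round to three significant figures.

ω_d ≈ 1950 rad/s

For a series RLC circuit (capacitor voltage as output), ω_n = 1/√(LC) = 1/√(2.11 mH · 31.0 µF) = 3910 rad/s.
ζ = (R/2)·√(C/L) = (14.3/2)·√(31.0 µF/2.11 mH) = 0.867.
ω_d = 3910·√(1 − 0.867²) = 1950 rad/s.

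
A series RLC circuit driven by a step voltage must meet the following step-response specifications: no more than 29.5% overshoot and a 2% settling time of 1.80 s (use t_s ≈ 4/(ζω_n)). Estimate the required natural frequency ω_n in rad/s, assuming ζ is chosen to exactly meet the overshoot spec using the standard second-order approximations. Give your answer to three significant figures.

From %OS = 100·exp(−πζ/√(1−ζ²)), invert to get ζ = −ln(OS)/√(π² + ln²(OS)) with OS = 0.295.
−ln 0.295 = 1.221, so ζ = 1.221/√(π² + 1.490) = 0.362.
From t_s ≈ 4/(ζω_n): ω_n = 4/(ζ·t_s) = 4/(0.362·1.80) = 6.14 rad/s.

ω_n ≈ 6.14 rad/s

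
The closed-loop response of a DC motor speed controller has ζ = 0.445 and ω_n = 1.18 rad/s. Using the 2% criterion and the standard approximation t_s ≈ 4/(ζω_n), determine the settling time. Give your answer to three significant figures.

t_s ≈ 7.62 s

t_s ≈ 4/(ζω_n) = 4/(0.445 × 1.18) = 7.62 s.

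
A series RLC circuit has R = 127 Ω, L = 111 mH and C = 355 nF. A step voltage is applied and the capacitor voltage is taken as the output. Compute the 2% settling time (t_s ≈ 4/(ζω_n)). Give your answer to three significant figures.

t_s ≈ 0.00699 s

For a series RLC circuit (capacitor voltage as output), ω_n = 1/√(LC) = 1/√(111 mH · 355 nF) = 5040 rad/s.
ζ = (R/2)·√(C/L) = (127/2)·√(355 nF/111 mH) = 0.114.
t_s ≈ 4/(ζω_n) = 0.00699 s.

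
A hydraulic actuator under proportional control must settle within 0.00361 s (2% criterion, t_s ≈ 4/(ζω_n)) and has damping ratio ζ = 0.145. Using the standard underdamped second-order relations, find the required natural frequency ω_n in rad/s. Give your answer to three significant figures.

ω_n ≈ 7640 rad/s

Rearranging t_s ≈ 4/(ζω_n) gives ω_n = 4/(ζ·t_s) = 4/(0.145 × 0.00361) = 7640 rad/s.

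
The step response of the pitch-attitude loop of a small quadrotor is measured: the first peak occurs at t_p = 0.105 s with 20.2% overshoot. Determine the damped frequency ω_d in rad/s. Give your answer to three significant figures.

t_p = π/ω_d, so ω_d = π/0.105 = 29.9 rad/s.

ω_d ≈ 29.9 rad/s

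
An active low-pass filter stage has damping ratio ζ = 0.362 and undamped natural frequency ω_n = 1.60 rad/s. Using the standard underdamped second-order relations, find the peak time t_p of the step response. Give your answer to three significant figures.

The damped frequency is ω_d = ω_n√(1−ζ²) = 1.60·√(1−0.131) = 1.49 rad/s.
Peak time t_p = π/ω_d = π/1.49 = 2.11 s.

t_p ≈ 2.11 s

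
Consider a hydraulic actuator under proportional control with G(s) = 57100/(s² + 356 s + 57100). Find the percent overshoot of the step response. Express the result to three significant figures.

ω_n = √57100 = 239 rad/s; ζ = 356/(2·239) = 0.745.
%OS = 100·exp(−πζ/√(1−ζ²)) = 3.00%.

%OS ≈ 3.00%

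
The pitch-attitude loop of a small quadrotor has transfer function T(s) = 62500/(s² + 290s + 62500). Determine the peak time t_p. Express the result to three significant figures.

Matching coefficients with s² + 2ζω_n s + ω_n² gives ω_n² = 62500 ⇒ ω_n = 250 rad/s, and ζ = 290/(2ω_n) = 0.580.
The damped frequency ω_d = ω_n√(1−ζ²) = 204 rad/s. Then t_p = π/ω_d = 0.0154 s.

t_p ≈ 0.0154 s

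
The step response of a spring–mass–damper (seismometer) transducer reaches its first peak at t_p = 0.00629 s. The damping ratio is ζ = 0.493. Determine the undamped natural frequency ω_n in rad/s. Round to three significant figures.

Peak time t_p = π/ω_d, so ω_d = π/t_p = π/0.00629 = 499 rad/s.
ω_n = ω_d/√(1−ζ²) = 499/√0.757 = 574 rad/s.

ω_n ≈ 574 rad/s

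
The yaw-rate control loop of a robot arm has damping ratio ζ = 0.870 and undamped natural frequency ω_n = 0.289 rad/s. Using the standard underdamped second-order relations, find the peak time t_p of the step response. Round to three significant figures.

t_p ≈ 22.0 s

The damped frequency is ω_d = ω_n√(1−ζ²) = 0.289·√(1−0.757) = 0.142 rad/s.
Peak time t_p = π/ω_d = π/0.142 = 22.0 s.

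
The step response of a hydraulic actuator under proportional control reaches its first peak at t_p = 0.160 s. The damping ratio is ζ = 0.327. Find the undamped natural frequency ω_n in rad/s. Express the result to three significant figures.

Peak time t_p = π/ω_d, so ω_d = π/t_p = π/0.160 = 19.6 rad/s.
ω_n = ω_d/√(1−ζ²) = 19.6/√0.893 = 20.8 rad/s.

ω_n ≈ 20.8 rad/s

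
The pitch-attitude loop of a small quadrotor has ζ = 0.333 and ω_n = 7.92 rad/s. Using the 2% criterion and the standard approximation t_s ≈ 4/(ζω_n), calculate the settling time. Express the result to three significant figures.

t_s ≈ 4/(ζω_n) = 4/(0.333 × 7.92) = 1.52 s.

t_s ≈ 1.52 s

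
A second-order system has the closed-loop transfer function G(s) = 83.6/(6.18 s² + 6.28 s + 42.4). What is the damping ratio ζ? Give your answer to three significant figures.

ζ ≈ 0.194

Dividing through by 6.18: denominator becomes s² + 1.016 s + 6.861.
So ω_n = √6.861 = 2.62 rad/s and ζ = 1.016/(2·2.62) = 0.194.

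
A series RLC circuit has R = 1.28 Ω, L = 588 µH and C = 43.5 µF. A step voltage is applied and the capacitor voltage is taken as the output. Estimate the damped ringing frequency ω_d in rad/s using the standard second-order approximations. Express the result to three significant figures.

For a series RLC circuit (capacitor voltage as output), ω_n = 1/√(LC) = 1/√(588 µH · 43.5 µF) = 6250 rad/s.
ζ = (R/2)·√(C/L) = (1.28/2)·√(43.5 µF/588 µH) = 0.174.
ω_d = 6250·√(1 − 0.174²) = 6160 rad/s.

ω_d ≈ 6160 rad/s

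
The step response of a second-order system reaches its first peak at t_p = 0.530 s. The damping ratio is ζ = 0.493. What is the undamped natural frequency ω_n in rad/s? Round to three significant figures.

ω_n ≈ 6.81 rad/s

Peak time t_p = π/ω_d, so ω_d = π/t_p = π/0.530 = 5.93 rad/s.
ω_n = ω_d/√(1−ζ²) = 5.93/√0.757 = 6.81 rad/s.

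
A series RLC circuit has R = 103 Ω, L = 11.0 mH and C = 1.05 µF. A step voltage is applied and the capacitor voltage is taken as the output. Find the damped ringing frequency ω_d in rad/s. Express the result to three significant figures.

ω_d ≈ 8040 rad/s

For a series RLC circuit (capacitor voltage as output), ω_n = 1/√(LC) = 1/√(11.0 mH · 1.05 µF) = 9300 rad/s.
ζ = (R/2)·√(C/L) = (103/2)·√(1.05 µF/11.0 mH) = 0.503.
ω_d = ω_n√(1−ζ²) = 8040 rad/s.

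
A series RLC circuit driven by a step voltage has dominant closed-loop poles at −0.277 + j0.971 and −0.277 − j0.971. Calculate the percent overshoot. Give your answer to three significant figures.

%OS ≈ 40.8%

|pole| = ω_n = √(0.277² + 0.971²) = 1.01 rad/s; ζ = cos θ = σ/ω_n = 0.274.
Overshoot: exp(−π·0.274/√(1−0.274²)) = 0.408, i.e. 40.8%.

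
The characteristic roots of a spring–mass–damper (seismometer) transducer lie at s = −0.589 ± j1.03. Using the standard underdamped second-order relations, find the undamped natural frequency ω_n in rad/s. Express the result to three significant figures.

|pole| = ω_n = √(0.589² + 1.03²) = 1.19 rad/s; ζ = cos θ = σ/ω_n = 0.496.

ω_n ≈ 1.19 rad/s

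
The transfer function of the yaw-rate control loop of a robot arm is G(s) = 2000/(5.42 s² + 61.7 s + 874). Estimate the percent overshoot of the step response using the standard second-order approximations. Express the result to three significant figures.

Dividing through by 5.42: denominator becomes s² + 11.38 s + 161.3.
So ω_n = √161.3 = 12.7 rad/s and ζ = 11.38/(2·12.7) = 0.448.
%OS = 100·exp(−πζ/√(1−ζ²)) = 20.7%.

%OS ≈ 20.7%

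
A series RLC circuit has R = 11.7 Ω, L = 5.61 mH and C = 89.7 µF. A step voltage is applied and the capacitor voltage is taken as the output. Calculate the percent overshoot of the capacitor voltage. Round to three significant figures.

%OS ≈ 3.16%

For a series RLC circuit (capacitor voltage as output), ω_n = 1/√(LC) = 1/√(5.61 mH · 89.7 µF) = 1410 rad/s.
ζ = (R/2)·√(C/L) = (11.7/2)·√(89.7 µF/5.61 mH) = 0.740.
Overshoot: exp(−π·0.740/√(1−0.740²)) = 0.0316, i.e. 3.16%.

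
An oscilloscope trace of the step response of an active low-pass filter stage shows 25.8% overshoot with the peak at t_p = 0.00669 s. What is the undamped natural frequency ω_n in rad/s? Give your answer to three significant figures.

From the overshoot, ζ = −ln(OS)/√(π²+ln²(OS)) = 0.396.
From t_p = π/ω_d, ω_d = π/0.00669 = 470 rad/s, so ω_n = ω_d/√(1−ζ²) = 511 rad/s.

ω_n ≈ 511 rad/s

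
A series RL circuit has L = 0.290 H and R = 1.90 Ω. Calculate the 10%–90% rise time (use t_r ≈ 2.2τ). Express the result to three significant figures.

t_r ≈ 0.336 s

τ = L/R = 0.290/1.90 = 0.153 s.
t_r ≈ 2.2τ = 0.336 s.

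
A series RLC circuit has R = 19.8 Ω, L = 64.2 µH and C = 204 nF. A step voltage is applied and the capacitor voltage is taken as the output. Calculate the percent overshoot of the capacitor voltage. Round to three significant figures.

%OS ≈ 12.1%

For a series RLC circuit (capacitor voltage as output), ω_n = 1/√(LC) = 1/√(64.2 µH · 204 nF) = 276000 rad/s.
ζ = (R/2)·√(C/L) = (19.8/2)·√(204 nF/64.2 µH) = 0.558.
%OS = 100·exp(−πζ/√(1−ζ²)) = 12.1%.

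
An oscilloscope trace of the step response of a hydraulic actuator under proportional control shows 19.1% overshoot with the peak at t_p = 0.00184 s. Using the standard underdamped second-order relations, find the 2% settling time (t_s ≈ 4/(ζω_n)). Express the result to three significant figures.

ζ from %OS: ζ = |ln 0.191|/√(π²+ln²0.191) = 0.466.
From t_p = π/ω_d, ω_d = π/0.00184 = 1710 rad/s, so ω_n = ω_d/√(1−ζ²) = 1930 rad/s.
t_s ≈ 4/(ζω_n) = 4/(0.466·1930) = 0.00445 s.

t_s ≈ 0.00445 s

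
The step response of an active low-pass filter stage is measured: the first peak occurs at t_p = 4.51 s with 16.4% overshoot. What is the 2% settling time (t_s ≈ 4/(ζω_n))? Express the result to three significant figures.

t_s ≈ 9.98 s

The overshoot fixes ζ = −ln(OS)/√(π²+ln²(OS)) = 0.499.
From t_p = π/ω_d, ω_d = π/4.51 = 0.697 rad/s, so ω_n = ω_d/√(1−ζ²) = 0.804 rad/s.
t_s ≈ 4/(ζω_n) = 4/(0.499·0.804) = 9.98 s.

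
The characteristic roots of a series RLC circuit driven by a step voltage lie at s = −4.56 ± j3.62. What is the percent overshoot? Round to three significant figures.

%OS ≈ 1.91%

With σ = 4.56, ω_d = 3.62: ω_n = √(σ²+ω_d²) = 5.82 rad/s, ζ = σ/ω_n = 0.783.
%OS = 100 e^{−πζ/√(1−ζ²)} with ζ = 0.783 gives 1.91%.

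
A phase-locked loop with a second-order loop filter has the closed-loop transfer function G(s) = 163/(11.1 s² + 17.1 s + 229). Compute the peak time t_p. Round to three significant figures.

Dividing through by 11.1: denominator becomes s² + 1.541 s + 20.63.
So ω_n = √20.63 = 4.54 rad/s and ζ = 1.541/(2·4.54) = 0.170.
ω_d = 4.54·√(1 − 0.170²) = 4.48 rad/s. t_p = π/ω_d = 0.702 s.

t_p ≈ 0.702 s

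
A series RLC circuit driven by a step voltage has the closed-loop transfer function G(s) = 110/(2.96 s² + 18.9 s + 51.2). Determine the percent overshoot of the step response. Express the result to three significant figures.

Dividing through by 2.96: denominator becomes s² + 6.385 s + 17.30.
So ω_n = √17.30 = 4.16 rad/s and ζ = 6.385/(2·4.16) = 0.768.
%OS = 100·exp(−πζ/√(1−ζ²)) = 2.32%.

%OS ≈ 2.32%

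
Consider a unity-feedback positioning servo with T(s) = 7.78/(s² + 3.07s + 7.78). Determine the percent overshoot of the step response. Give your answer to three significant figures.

Matching coefficients with s² + 2ζω_n s + ω_n² gives ω_n² = 7.78 ⇒ ω_n = 2.79 rad/s, and ζ = 3.07/(2ω_n) = 0.550.
%OS = 100·exp(−πζ/√(1−ζ²)) = 12.6%.

%OS ≈ 12.6%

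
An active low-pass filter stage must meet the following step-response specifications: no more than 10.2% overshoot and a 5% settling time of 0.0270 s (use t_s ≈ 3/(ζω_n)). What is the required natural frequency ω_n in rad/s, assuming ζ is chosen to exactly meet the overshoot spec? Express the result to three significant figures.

From %OS = 100·exp(−πζ/√(1−ζ²)), invert to get ζ = −ln(OS)/√(π² + ln²(OS)) with OS = 0.102.
−ln 0.102 = 2.283, so ζ = 2.283/√(π² + 5.211) = 0.588.
From t_s ≈ 3/(ζω_n): ω_n = 3/(ζ·t_s) = 3/(0.588·0.0270) = 189 rad/s.

ω_n ≈ 189 rad/s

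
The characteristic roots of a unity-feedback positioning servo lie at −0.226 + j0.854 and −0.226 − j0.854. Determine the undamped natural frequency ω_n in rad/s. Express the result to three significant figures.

ω_n ≈ 0.883 rad/s

With σ = 0.226, ω_d = 0.854: ω_n = √(σ²+ω_d²) = 0.883 rad/s, ζ = σ/ω_n = 0.256.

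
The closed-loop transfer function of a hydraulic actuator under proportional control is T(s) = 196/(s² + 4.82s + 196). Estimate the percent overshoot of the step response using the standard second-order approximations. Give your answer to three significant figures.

Matching coefficients with s² + 2ζω_n s + ω_n² gives ω_n² = 196 ⇒ ω_n = 14.0 rad/s, and ζ = 4.82/(2ω_n) = 0.172.
%OS = 100 e^{−πζ/√(1−ζ²)} with ζ = 0.172 gives 57.8%.

%OS ≈ 57.8%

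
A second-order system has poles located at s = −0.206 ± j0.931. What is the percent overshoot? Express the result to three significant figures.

%OS ≈ 49.9%

|pole| = ω_n = √(0.206² + 0.931²) = 0.954 rad/s; ζ = cos θ = σ/ω_n = 0.216.
%OS = 100 e^{−πζ/√(1−ζ²)} with ζ = 0.216 gives 49.9%.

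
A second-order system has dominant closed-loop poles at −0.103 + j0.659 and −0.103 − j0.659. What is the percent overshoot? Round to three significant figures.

The poles are at −σ ± jω_d with σ = 0.103 and ω_d = 0.659, so ω_n = √(σ²+ω_d²) = 0.667 rad/s and ζ = σ/ω_n = 0.154.
%OS = 100 e^{−πζ/√(1−ζ²)} with ζ = 0.154 gives 61.2%.

%OS ≈ 61.2%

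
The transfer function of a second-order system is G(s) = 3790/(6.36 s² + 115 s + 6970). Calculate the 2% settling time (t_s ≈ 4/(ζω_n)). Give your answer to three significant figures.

Dividing through by 6.36: denominator becomes s² + 18.08 s + 1096.
So ω_n = √1096 = 33.1 rad/s and ζ = 18.08/(2·33.1) = 0.273.
t_s ≈ 4/(ζω_n) = 0.442 s.

t_s ≈ 0.442 s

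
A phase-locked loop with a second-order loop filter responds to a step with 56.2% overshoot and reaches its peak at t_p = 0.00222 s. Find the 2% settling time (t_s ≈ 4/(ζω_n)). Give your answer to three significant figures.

t_s ≈ 0.0154 s

ζ from %OS: ζ = |ln 0.562|/√(π²+ln²0.562) = 0.180.
From t_p = π/ω_d, ω_d = π/0.00222 = 1420 rad/s, so ω_n = ω_d/√(1−ζ²) = 1440 rad/s.
t_s ≈ 4/(ζω_n) = 4/(0.180·1440) = 0.0154 s.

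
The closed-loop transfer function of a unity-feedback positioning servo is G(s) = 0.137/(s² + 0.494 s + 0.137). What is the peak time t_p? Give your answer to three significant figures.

t_p ≈ 11.4 s

Comparing the denominator to s² + 2ζω_n s + ω_n²: ω_n = √0.137 = 0.370 rad/s, and 2ζω_n = 0.494 so ζ = 0.494/(2·0.370) = 0.667.
The damped frequency ω_d = ω_n√(1−ζ²) = 0.276 rad/s. Then t_p = π/ω_d = 11.4 s.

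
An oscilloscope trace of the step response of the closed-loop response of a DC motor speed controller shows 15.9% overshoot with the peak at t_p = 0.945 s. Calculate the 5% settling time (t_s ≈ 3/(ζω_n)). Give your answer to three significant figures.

t_s ≈ 1.54 s

From the overshoot, ζ = −ln(OS)/√(π²+ln²(OS)) = 0.505.
t_p = π/ω_d ⇒ ω_d = 3.32 rad/s; then ω_n = ω_d/√(1−ζ²) = 3.85 rad/s.
t_s ≈ 3/(ζω_n) = 3/(0.505·3.85) = 1.54 s.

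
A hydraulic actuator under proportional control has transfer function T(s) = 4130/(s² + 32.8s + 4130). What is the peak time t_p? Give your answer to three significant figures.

t_p ≈ 0.0506 s

Matching coefficients with s² + 2ζω_n s + ω_n² gives ω_n² = 4130 ⇒ ω_n = 64.3 rad/s, and ζ = 32.8/(2ω_n) = 0.255.
ω_d = ω_n√(1−ζ²) = 62.1 rad/s. Then t_p = π/ω_d = 0.0506 s.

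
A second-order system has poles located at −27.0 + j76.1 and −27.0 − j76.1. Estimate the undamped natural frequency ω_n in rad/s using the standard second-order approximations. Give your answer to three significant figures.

With σ = 27.0, ω_d = 76.1: ω_n = √(σ²+ω_d²) = 80.7 rad/s, ζ = σ/ω_n = 0.334.

ω_n ≈ 80.7 rad/s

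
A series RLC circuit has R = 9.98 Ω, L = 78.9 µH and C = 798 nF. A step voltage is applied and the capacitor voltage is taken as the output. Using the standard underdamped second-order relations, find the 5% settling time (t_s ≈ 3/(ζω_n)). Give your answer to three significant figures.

For a series RLC circuit (capacitor voltage as output), ω_n = 1/√(LC) = 1/√(78.9 µH · 798 nF) = 126000 rad/s.
ζ = (R/2)·√(C/L) = (9.98/2)·√(798 nF/78.9 µH) = 0.502.
t_s ≈ 3/(ζω_n) = 0.0000474 s.

t_s ≈ 0.0000474 s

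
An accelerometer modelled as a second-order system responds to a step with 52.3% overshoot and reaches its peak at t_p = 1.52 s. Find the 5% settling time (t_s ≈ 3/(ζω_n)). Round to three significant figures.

t_s ≈ 7.04 s

From the overshoot, ζ = −ln(OS)/√(π²+ln²(OS)) = 0.202.
From t_p = π/ω_d, ω_d = π/1.52 = 2.07 rad/s, so ω_n = ω_d/√(1−ζ²) = 2.11 rad/s.
t_s ≈ 3/(ζω_n) = 3/(0.202·2.11) = 7.04 s.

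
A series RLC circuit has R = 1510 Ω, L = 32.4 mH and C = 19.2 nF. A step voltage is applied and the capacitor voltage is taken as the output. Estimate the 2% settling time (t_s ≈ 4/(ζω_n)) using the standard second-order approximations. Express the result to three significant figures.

t_s ≈ 0.000172 s

For a series RLC circuit (capacitor voltage as output), ω_n = 1/√(LC) = 1/√(32.4 mH · 19.2 nF) = 40100 rad/s.
ζ = (R/2)·√(C/L) = (1510/2)·√(19.2 nF/32.4 mH) = 0.581.
t_s ≈ 4/(ζω_n) = 0.000172 s.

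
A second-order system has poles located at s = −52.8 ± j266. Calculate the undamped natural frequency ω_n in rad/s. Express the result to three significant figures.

ω_n ≈ 271 rad/s

The poles are at −σ ± jω_d with σ = 52.8 and ω_d = 266, so ω_n = √(σ²+ω_d²) = 271 rad/s and ζ = σ/ω_n = 0.195.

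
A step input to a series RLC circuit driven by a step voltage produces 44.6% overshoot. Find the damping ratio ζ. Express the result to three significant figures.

Inverting the overshoot relation: ζ = |ln 0.446|/√(π² + ln²0.446) = 0.249.

ζ ≈ 0.249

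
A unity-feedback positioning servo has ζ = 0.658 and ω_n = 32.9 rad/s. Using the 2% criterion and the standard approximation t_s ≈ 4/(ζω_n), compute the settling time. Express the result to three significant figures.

t_s ≈ 0.185 s

t_s ≈ 4/(ζω_n) = 4/(0.658 × 32.9) = 0.185 s.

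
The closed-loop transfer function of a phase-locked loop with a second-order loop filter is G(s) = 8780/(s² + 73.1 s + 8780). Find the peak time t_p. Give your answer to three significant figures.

t_p ≈ 0.0364 s

ω_n = √8780 = 93.7 rad/s; ζ = 73.1/(2·93.7) = 0.390.
ω_d = 93.7·√(1 − 0.390²) = 86.3 rad/s. Then t_p = π/ω_d = 0.0364 s.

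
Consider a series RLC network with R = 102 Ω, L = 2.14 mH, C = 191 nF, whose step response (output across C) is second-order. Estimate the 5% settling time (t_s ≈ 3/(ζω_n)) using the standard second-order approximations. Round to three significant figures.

t_s ≈ 0.000126 s

For a series RLC circuit (capacitor voltage as output), ω_n = 1/√(LC) = 1/√(2.14 mH · 191 nF) = 49500 rad/s.
ζ = (R/2)·√(C/L) = (102/2)·√(191 nF/2.14 mH) = 0.482.
t_s ≈ 3/(ζω_n) = 0.000126 s.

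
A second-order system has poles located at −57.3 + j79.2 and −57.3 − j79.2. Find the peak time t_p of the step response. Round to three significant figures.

t_p = π/ω_d with ω_d = 79.2 (the imaginary part), so t_p = 0.0397 s.

t_p ≈ 0.0397 s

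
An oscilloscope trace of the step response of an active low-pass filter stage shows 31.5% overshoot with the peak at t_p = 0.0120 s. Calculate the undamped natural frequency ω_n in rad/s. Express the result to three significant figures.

The overshoot fixes ζ = −ln(OS)/√(π²+ln²(OS)) = 0.345.
From t_p = π/ω_d, ω_d = π/0.0120 = 262 rad/s, so ω_n = ω_d/√(1−ζ²) = 279 rad/s.

ω_n ≈ 279 rad/s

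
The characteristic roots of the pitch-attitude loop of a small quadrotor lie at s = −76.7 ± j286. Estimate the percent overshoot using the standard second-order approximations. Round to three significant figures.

The poles are at −σ ± jω_d with σ = 76.7 and ω_d = 286, so ω_n = √(σ²+ω_d²) = 296 rad/s and ζ = σ/ω_n = 0.259.
%OS = 100 e^{−πζ/√(1−ζ²)} with ζ = 0.259 gives 43.1%.

%OS ≈ 43.1%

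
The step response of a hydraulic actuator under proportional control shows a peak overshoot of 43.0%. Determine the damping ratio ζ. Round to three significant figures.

ζ ≈ 0.259

ζ = −ln(OS)/√(π² + (ln OS)²). With OS = 0.430, ln OS = −0.8440 and ζ = 0.8440/3.253 = 0.259.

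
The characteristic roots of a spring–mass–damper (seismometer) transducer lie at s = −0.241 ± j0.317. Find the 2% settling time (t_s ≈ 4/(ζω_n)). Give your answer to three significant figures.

For poles at −σ ± jω_d, ζω_n = σ = 0.241, so t_s ≈ 4/σ = 16.6 s.

t_s ≈ 16.6 s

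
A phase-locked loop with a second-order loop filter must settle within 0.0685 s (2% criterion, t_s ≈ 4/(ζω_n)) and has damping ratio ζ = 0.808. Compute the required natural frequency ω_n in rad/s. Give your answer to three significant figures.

ω_n ≈ 72.3 rad/s

Rearranging t_s ≈ 4/(ζω_n) gives ω_n = 4/(ζ·t_s) = 4/(0.808 × 0.0685) = 72.3 rad/s.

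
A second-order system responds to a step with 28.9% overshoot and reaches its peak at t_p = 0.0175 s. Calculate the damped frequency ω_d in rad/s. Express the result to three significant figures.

t_p = π/ω_d, so ω_d = π/0.0175 = 180 rad/s.

ω_d ≈ 180 rad/s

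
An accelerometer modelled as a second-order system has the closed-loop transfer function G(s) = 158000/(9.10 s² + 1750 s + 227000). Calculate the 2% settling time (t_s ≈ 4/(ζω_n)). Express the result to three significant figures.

t_s ≈ 0.0416 s

Dividing through by 9.10: denominator becomes s² + 192.3 s + 24950.
So ω_n = √24950 = 158 rad/s and ζ = 192.3/(2·158) = 0.609.
t_s ≈ 4/(ζω_n) = 0.0416 s.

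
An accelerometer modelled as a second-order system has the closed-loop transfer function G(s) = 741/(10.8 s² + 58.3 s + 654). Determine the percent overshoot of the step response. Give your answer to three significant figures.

%OS ≈ 31.3%

Dividing through by 10.8: denominator becomes s² + 5.398 s + 60.56.
So ω_n = √60.56 = 7.78 rad/s and ζ = 5.398/(2·7.78) = 0.347.
%OS = 100·exp(−πζ/√(1−ζ²)) = 31.3%.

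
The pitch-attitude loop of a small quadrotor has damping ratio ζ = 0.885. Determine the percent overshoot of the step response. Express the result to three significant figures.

%OS ≈ 0.255%

For an underdamped second-order system, %OS = 100·exp(−πζ/√(1−ζ²)).
πζ/√(1−ζ²) = π·0.885/√(1−0.783) = 5.972, so %OS = 100·e^(−5.972) = 0.255%.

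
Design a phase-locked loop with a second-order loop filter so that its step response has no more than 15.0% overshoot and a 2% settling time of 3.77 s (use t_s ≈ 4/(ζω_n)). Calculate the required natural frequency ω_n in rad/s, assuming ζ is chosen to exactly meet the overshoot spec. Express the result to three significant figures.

From %OS = 100·exp(−πζ/√(1−ζ²)), invert to get ζ = −ln(OS)/√(π² + ln²(OS)) with OS = 0.150.
−ln 0.150 = 1.897, so ζ = 1.897/√(π² + 3.599) = 0.517.
Then ω_n = 4/(ζ t_s) = 4/(0.517 × 3.77) = 2.05 rad/s.

ω_n ≈ 2.05 rad/s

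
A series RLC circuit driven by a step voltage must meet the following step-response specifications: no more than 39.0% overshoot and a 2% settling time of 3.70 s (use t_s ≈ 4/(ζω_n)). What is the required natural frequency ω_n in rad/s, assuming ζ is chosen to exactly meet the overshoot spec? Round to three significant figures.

ω_n ≈ 3.77 rad/s

From %OS = 100·exp(−πζ/√(1−ζ²)), invert to get ζ = −ln(OS)/√(π² + ln²(OS)) with OS = 0.390.
−ln 0.390 = 0.9416, so ζ = 0.9416/√(π² + 0.8866) = 0.287.
Then ω_n = 4/(ζ t_s) = 4/(0.287 × 3.70) = 3.77 rad/s.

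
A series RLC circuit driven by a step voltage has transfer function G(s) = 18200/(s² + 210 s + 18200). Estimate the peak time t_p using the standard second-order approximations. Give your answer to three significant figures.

t_p ≈ 0.0371 s

ω_n = √18200 = 135 rad/s; ζ = 210/(2·135) = 0.778.
The damped frequency ω_d = ω_n√(1−ζ²) = 84.7 rad/s. Then t_p = π/ω_d = 0.0371 s.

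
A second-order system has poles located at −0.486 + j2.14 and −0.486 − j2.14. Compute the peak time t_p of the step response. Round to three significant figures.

t_p = π/ω_d with ω_d = 2.14 (the imaginary part), so t_p = 1.47 s.

t_p ≈ 1.47 s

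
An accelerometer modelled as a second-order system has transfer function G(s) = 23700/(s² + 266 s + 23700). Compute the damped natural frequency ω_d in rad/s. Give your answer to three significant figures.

Comparing the denominator to s² + 2ζω_n s + ω_n²: ω_n = √23700 = 154 rad/s, and 2ζω_n = 266 so ζ = 266/(2·154) = 0.864.
ω_d = ω_n√(1−ζ²) = 77.5 rad/s.

ω_d ≈ 77.5 rad/s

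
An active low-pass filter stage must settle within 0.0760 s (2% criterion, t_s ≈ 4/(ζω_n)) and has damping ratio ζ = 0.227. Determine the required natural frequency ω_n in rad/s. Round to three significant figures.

Rearranging t_s ≈ 4/(ζω_n) gives ω_n = 4/(ζ·t_s) = 4/(0.227 × 0.0760) = 232 rad/s.

ω_n ≈ 232 rad/s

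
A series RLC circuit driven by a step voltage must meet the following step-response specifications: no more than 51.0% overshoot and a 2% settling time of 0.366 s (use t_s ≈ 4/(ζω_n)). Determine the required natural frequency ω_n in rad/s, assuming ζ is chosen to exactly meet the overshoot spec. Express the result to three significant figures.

ω_n ≈ 52.1 rad/s

Inverting the overshoot relation: ζ = |ln 0.510|/√(π² + ln²0.510) = 0.210.
From t_s ≈ 4/(ζω_n): ω_n = 4/(ζ·t_s) = 4/(0.210·0.366) = 52.1 rad/s.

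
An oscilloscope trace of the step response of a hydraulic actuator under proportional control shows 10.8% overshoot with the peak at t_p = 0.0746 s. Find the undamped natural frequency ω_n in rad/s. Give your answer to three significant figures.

ω_n ≈ 51.6 rad/s

The overshoot fixes ζ = −ln(OS)/√(π²+ln²(OS)) = 0.578.
From t_p = π/ω_d, ω_d = π/0.0746 = 42.1 rad/s, so ω_n = ω_d/√(1−ζ²) = 51.6 rad/s.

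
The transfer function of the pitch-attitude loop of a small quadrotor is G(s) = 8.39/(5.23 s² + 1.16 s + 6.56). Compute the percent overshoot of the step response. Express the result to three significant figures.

Dividing through by 5.23: denominator becomes s² + 0.2218 s + 1.254.
So ω_n = √1.254 = 1.12 rad/s and ζ = 0.2218/(2·1.12) = 0.0990.
Overshoot: exp(−π·0.0990/√(1−0.0990²)) = 0.732, i.e. 73.2%.

%OS ≈ 73.2%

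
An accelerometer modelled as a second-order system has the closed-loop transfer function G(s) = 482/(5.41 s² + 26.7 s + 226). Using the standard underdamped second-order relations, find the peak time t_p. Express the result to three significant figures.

t_p ≈ 0.526 s

Dividing through by 5.41: denominator becomes s² + 4.935 s + 41.77.
So ω_n = √41.77 = 6.46 rad/s and ζ = 4.935/(2·6.46) = 0.382.
ω_d = ω_n√(1−ζ²) = 5.97 rad/s. t_p = π/ω_d = 0.526 s.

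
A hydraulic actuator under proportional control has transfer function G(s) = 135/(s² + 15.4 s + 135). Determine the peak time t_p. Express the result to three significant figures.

Matching coefficients with s² + 2ζω_n s + ω_n² gives ω_n² = 135 ⇒ ω_n = 11.6 rad/s, and ζ = 15.4/(2ω_n) = 0.663.
ω_d = ω_n√(1−ζ²) = 8.70 rad/s. Then t_p = π/ω_d = 0.361 s.

t_p ≈ 0.361 s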